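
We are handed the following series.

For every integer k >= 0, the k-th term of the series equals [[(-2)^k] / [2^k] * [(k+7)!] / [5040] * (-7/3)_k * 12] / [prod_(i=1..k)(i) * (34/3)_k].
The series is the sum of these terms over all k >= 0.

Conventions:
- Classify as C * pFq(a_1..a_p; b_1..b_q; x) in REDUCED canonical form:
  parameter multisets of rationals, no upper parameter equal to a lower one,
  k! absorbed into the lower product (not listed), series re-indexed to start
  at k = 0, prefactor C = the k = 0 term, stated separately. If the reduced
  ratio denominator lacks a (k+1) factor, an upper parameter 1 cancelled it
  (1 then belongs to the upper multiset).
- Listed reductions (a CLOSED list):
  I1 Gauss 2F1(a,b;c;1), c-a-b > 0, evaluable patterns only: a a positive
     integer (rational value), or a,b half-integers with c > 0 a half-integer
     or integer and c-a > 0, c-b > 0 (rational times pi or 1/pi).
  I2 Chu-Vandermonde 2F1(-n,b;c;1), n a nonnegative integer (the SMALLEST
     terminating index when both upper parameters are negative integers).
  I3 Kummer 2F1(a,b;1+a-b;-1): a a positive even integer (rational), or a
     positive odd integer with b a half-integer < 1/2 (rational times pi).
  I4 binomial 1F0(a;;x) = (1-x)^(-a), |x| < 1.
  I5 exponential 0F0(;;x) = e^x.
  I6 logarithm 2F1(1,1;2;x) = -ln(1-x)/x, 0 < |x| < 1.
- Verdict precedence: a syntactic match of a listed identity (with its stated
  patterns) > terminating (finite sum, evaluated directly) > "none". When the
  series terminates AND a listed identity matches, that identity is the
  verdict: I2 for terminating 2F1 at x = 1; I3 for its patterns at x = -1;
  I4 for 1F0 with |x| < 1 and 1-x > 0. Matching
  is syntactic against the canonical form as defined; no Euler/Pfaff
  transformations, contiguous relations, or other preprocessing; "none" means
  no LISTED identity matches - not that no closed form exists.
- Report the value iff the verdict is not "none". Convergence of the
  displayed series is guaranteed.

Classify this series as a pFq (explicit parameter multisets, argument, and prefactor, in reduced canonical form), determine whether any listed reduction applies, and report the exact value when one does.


The series (x = -1) is 2F1: upper {-7/3, 8}, lower {34/3}, prefactor 12. Verdict (x = -1): the Kummer evaluation I3 applies (x = -1; c = 34/3 equals 1+a-b for upper {-7/3, 8}: listed pattern). Exact value: 3410/81.

Structural cue: with t_0 = 12, the two k-th powers (C = 12) combine into one argument.
Step ratio: r(k) = (-1) * (k-7/3) (k+8) / [(k+34/3) (k+1)] - poly over poly, x = (-1) from leading terms; C = 12 at k = 0.


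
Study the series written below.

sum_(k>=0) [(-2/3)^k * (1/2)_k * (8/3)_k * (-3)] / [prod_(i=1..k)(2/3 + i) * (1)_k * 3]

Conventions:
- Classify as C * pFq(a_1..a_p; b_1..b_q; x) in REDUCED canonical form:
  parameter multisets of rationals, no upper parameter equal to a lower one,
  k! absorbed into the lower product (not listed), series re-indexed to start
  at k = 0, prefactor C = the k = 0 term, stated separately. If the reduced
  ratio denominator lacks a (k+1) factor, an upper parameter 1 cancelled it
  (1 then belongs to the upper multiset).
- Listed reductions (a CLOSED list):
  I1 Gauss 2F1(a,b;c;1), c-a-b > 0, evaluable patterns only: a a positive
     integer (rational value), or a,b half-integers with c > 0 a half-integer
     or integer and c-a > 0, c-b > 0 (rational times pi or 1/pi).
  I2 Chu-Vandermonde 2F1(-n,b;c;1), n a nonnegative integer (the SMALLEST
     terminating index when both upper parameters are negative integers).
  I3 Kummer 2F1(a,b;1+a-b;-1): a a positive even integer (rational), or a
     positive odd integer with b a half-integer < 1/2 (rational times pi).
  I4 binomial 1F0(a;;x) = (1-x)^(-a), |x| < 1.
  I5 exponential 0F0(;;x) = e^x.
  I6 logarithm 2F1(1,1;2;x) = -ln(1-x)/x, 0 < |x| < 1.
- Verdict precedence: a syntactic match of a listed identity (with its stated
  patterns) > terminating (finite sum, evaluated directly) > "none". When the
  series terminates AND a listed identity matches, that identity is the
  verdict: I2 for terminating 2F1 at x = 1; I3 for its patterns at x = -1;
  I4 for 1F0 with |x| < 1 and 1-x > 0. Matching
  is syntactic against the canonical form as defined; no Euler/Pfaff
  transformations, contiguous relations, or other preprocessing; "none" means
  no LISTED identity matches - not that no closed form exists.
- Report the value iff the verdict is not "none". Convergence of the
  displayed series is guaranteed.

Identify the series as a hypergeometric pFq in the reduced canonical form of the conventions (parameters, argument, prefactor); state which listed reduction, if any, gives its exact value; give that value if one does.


Classification (C = -1): 2F1 with upper {1/2, 8/3}, lower {5/3}, argument x = -2/3. Verdict: none here - no I1-I6 shape fits x = -2/3 with lower {5/3}.

Key step: t_0 being -1, the constant factors (C = -1) combine into one prefactor.
Ratio: r(k) = (-2/3) * (k+1/2) (k+8/3) / [(k+5/3) (k+1)] - rational; roots negated = parameters, x = (-2/3), C = -1.


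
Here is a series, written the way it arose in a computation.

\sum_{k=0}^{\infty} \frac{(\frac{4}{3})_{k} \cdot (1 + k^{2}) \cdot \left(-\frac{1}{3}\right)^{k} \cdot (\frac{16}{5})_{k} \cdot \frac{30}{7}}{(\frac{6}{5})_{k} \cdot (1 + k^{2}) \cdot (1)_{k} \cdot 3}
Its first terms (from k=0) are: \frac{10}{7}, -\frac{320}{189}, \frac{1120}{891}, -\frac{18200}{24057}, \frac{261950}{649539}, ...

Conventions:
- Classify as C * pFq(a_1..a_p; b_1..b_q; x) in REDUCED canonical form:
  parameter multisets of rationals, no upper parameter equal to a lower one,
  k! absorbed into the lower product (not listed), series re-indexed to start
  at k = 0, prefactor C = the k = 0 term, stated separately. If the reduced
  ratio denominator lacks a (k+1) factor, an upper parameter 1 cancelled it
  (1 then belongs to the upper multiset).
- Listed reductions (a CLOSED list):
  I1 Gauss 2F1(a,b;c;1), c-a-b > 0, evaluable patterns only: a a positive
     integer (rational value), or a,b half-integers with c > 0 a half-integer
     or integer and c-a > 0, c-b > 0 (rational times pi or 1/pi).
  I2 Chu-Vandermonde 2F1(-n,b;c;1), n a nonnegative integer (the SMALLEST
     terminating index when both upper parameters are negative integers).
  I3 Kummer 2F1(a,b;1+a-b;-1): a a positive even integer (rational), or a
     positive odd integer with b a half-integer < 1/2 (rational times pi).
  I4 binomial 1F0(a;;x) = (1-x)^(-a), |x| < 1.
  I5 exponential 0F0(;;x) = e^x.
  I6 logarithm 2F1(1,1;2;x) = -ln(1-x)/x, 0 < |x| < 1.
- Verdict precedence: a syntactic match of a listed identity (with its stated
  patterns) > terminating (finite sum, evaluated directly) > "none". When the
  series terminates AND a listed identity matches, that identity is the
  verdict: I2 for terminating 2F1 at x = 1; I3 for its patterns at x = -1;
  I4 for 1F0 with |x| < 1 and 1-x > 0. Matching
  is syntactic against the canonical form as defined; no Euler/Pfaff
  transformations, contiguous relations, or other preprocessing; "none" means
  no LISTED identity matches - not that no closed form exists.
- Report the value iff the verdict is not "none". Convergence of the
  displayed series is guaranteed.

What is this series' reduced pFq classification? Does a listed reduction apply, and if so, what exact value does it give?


At argument -\frac{1}{3}: a 2F1 with upper {\frac{4}{3}, \frac{16}{5}}, lower {\frac{6}{5}}, scaled by C = \frac{10}{7}. Verdict: no listed reduction: x = -\frac{1}{3} and upper {\frac{4}{3}, \frac{16}{5}} fail every I1-I6 pattern.

First insight: from the first term \frac{10}{7}: the constant factors (prefactor 10/7) combine into one prefactor.
Step ratio: r(k) = -\frac{1}{3} * (k+\frac{4}{3}) (k+\frac{16}{5}) / [(k+\frac{6}{5}) (k+1)] ; factor over Q: parameters, x = -\frac{1}{3}, and C = \frac{10}{7}.


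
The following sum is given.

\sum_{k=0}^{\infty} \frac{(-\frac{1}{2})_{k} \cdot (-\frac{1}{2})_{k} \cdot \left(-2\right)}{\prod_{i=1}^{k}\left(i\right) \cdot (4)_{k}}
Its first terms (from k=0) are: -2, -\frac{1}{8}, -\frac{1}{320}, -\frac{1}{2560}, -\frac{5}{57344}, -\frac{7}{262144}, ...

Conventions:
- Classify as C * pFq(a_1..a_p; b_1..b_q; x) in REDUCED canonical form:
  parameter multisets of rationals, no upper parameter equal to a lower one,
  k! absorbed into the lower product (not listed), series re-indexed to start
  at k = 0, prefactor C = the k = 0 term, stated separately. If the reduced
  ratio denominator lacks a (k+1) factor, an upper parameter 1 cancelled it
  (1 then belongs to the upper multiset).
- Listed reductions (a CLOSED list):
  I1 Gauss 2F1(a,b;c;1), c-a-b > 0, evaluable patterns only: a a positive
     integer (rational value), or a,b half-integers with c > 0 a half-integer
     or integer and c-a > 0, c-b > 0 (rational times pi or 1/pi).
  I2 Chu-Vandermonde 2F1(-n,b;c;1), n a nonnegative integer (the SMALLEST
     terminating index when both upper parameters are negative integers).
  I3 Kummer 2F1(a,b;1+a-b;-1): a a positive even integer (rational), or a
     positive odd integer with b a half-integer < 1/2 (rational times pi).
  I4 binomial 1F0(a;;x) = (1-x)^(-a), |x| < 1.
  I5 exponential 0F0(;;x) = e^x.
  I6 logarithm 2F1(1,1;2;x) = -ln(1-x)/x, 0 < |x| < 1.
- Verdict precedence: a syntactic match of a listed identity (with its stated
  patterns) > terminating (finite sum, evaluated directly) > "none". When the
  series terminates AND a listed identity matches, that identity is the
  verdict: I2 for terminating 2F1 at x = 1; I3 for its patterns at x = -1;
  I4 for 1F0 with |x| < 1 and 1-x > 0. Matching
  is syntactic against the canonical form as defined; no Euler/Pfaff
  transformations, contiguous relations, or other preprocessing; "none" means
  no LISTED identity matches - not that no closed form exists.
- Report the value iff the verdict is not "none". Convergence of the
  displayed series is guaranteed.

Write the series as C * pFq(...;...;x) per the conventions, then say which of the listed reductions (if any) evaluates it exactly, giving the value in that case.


Key observation: x = 1 and the product of the first k integers (prefactor -2) is k!.
Step ratio: r(k) = 1 * (k-\frac{1}{2}) (k-\frac{1}{2}) / [(k+4) (k+1)] - rational in k, leading ratio 1; with t_0 = -2, classification follows.

Canonical form: C = -2 times 2F1 with upper {-\frac{1}{2}, -\frac{1}{2}}, lower {4}, x = 1. Verdict: the half-integer Gauss pattern (I1) applies (x = 1; upper {-\frac{1}{2}, -\frac{1}{2}} half-integers, c = 4 in the evaluable pattern). Its exact value is \left(-\frac{8192}{1225}\right) / \pi.


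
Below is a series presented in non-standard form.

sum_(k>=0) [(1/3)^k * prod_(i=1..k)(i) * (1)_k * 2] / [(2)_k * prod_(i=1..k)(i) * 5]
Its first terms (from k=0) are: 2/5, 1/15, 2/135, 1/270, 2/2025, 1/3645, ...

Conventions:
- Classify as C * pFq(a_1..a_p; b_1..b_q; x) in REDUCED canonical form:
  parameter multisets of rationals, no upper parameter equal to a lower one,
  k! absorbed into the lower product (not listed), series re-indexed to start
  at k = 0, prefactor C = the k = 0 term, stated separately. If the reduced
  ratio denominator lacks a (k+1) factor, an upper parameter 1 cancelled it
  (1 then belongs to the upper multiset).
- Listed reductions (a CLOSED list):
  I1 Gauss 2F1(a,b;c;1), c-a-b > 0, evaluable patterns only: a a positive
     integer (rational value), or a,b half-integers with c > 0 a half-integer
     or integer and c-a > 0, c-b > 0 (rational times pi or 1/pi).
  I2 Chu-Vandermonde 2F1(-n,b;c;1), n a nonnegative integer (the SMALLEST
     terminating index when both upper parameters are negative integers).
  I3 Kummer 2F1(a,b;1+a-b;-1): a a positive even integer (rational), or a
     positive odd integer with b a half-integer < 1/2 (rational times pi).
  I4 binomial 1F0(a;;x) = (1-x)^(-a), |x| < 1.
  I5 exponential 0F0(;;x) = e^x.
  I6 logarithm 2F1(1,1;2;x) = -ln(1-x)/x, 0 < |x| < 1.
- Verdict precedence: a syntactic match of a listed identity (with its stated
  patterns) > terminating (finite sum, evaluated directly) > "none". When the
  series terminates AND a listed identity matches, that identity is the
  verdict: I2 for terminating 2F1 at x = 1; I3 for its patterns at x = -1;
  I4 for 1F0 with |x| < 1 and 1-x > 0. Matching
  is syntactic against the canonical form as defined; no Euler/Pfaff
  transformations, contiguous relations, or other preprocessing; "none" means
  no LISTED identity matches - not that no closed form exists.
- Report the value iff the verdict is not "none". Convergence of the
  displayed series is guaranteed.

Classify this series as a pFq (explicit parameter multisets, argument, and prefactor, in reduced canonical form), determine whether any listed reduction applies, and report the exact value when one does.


Key step: from the first term 2/5: the product of the first k integers (prefactor 2/5) is k!.
Consecutive-term ratio: r(k) = (1/3) * (k+1) (k+1) / [(k+2) (k+1)] - rational; roots negated = parameters, x = (1/3), C = 2/5.

This is 2/5 * 2F1(1, 1; 2; 1/3) in reduced canonical form. Verdict: the I6 logarithm reduction fires (the logarithm: parameters (1,1;2), x = 1/3). Sum: (-6/5) * ln(2/3).


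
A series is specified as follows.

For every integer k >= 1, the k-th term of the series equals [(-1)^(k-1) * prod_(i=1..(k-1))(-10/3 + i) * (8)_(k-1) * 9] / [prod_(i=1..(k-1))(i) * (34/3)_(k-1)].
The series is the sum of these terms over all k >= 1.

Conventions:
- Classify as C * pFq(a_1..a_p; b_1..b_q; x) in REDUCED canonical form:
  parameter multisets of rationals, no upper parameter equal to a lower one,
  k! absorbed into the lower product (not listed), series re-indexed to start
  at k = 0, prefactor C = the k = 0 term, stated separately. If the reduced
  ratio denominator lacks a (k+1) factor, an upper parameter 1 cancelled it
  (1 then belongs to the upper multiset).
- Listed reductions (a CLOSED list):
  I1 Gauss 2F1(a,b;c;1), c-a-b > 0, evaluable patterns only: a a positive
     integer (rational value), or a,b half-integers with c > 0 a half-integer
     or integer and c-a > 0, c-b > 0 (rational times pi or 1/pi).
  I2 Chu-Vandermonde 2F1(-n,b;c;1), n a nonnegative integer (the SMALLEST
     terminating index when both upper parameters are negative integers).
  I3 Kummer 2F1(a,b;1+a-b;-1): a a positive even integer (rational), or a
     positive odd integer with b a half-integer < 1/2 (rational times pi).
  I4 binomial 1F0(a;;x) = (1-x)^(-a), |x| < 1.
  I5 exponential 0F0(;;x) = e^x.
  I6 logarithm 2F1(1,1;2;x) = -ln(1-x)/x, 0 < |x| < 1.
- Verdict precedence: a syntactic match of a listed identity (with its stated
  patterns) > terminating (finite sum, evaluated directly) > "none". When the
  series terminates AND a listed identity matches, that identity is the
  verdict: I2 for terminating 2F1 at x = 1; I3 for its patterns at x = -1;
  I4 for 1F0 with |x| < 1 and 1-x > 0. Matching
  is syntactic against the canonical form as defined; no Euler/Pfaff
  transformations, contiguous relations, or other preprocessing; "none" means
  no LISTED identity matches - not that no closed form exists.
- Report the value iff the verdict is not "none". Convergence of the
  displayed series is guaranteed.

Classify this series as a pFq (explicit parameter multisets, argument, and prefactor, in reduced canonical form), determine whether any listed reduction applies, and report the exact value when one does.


Reduced: x = -1, 2F1, upper = {-7/3, 8}, lower = {34/3}, C = 9. Verdict at x = -1: Kummer's theorem (I3) matches (x = -1; c = 34/3 equals 1+a-b for upper {-7/3, 8}: listed pattern). Sum: 1705/54.

Structural cue: t_0 = 9 here, and the product of the first k integers (prefactor 9) is k!.
Ratio: r(k) = (-1) * (k-7/3) (k+8) / [(k+34/3) (k+1)] - rational in k, leading ratio (-1); with t_0 = 9, classification follows.


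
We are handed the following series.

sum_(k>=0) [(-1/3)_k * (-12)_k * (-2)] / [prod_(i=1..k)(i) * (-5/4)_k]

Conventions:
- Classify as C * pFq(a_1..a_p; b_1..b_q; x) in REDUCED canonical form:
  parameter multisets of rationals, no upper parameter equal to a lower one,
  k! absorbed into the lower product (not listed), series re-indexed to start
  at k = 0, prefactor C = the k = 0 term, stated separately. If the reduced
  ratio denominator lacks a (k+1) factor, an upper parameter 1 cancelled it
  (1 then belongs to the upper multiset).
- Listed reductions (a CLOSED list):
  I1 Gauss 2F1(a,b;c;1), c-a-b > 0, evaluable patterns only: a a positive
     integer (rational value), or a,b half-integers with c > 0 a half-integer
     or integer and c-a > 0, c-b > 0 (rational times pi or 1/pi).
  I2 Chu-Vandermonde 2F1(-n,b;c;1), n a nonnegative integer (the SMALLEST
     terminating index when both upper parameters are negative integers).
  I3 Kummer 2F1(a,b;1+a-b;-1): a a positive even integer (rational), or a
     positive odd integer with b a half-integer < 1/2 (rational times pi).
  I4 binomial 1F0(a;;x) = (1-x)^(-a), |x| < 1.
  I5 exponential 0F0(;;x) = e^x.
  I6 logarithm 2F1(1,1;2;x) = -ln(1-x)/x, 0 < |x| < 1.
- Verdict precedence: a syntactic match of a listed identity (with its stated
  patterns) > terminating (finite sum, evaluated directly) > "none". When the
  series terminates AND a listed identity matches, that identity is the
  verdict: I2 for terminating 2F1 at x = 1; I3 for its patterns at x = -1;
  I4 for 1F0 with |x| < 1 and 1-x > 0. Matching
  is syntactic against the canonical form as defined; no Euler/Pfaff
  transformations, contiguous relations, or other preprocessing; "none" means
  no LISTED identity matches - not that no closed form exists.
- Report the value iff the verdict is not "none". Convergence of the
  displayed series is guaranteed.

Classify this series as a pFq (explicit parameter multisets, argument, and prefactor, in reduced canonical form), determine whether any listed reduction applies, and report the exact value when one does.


Canonical form: C = -2 times 2F1 with upper {-12, -1/3}, lower {-5/4}, x = 1. Verdict: the Chu-Vandermonde identity I2 applies (terminating 2F1 at x = 1 with n = 12, b = -1/3, c = -5/4). Hence: 7166662270042/5248385364483.

Structural cue: t_0 = -2 here, and the product of the first k integers (C = -2, x = 1) is k!.
Adjacent-term ratio: r(k) = 1 * (k-12) (k-1/3) / [(k-5/4) (k+1)] - rational in k. x = 1; t_0 = -2; negate the roots.


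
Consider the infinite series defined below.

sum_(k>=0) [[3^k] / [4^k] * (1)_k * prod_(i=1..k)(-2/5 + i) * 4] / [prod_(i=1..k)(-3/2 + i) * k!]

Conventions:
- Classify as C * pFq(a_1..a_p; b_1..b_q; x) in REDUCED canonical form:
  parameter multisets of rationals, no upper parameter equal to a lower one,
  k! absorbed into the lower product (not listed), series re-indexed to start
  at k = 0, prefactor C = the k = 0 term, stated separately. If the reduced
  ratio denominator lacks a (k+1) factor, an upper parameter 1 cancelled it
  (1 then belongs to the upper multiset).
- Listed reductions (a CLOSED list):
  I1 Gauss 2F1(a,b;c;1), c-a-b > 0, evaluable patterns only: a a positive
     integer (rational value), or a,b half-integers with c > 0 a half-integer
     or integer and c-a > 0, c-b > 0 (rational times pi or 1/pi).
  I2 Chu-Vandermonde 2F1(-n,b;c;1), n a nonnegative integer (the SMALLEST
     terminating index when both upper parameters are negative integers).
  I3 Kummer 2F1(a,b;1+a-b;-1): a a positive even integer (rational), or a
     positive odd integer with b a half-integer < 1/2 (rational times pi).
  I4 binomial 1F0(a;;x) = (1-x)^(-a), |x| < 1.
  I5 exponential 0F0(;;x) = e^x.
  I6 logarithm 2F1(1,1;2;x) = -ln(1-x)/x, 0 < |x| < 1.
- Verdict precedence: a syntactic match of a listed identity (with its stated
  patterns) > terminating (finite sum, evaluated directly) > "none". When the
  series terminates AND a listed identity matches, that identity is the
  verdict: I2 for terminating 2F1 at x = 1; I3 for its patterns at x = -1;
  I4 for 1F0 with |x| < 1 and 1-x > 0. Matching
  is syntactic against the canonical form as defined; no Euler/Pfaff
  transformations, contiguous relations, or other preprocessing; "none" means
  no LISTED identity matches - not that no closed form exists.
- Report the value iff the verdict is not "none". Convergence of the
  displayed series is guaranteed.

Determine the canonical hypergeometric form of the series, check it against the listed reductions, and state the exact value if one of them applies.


Canonical form: C = 4 times 2F1 with upper {3/5, 1}, lower {-1/2}, x = 3/4. Verdict: none - this 2F1 at x = 3/4 matches no listed pattern, and upper {3/5, 1} holds no stopper.

Structural cue: t_0 being 4, the lower running product (C = 4) is a rising factorial.
Term ratio: r(k) = (3/4) * (k+3/5) (k+1) / [(k-1/2) (k+1)] - rational; roots negated = parameters, x = (3/4), C = 4.


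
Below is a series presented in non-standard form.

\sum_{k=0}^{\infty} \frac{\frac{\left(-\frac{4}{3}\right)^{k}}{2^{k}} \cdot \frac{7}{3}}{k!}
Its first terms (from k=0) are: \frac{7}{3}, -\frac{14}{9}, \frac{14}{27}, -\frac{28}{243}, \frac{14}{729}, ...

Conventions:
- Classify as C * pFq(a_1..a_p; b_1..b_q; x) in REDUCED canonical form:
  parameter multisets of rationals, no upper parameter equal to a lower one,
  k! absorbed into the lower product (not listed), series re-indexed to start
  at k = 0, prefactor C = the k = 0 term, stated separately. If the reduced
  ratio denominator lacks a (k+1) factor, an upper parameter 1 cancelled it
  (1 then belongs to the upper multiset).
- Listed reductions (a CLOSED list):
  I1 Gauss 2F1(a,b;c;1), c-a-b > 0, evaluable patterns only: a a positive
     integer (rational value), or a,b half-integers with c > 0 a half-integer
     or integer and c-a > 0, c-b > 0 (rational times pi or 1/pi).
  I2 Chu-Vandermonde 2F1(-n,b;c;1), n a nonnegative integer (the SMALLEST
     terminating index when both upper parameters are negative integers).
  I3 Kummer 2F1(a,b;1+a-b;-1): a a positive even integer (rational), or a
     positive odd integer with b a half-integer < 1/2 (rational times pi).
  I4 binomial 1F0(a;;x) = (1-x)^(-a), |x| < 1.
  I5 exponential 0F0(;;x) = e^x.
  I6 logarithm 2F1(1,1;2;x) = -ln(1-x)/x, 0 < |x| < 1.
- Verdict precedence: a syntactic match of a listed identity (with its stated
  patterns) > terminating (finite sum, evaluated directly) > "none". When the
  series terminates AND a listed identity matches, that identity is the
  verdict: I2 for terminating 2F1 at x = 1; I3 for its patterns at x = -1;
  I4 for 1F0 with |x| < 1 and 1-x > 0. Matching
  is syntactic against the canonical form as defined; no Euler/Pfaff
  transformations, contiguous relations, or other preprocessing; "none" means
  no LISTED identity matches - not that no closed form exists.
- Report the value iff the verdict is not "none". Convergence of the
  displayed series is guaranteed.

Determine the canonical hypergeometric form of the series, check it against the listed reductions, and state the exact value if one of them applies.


With C = \frac{7}{3}: the canonical form is 0F0(-; -; -\frac{2}{3}). Verdict (x = -\frac{2}{3}): the exponential series (I5) applies (the 0F0 exponential series at x = -\frac{2}{3}). Value: \frac{7}{3} \cdot e^{-\frac{2}{3}}.

Key step: x = -\frac{2}{3} and the two k-th powers (C = 7/3) combine into one argument.
Consecutive-term ratio: r(k) = -\frac{2}{3} * 1 / [(k+1)] - rational; roots negated = parameters, x = -\frac{2}{3}, C = \frac{7}{3}.


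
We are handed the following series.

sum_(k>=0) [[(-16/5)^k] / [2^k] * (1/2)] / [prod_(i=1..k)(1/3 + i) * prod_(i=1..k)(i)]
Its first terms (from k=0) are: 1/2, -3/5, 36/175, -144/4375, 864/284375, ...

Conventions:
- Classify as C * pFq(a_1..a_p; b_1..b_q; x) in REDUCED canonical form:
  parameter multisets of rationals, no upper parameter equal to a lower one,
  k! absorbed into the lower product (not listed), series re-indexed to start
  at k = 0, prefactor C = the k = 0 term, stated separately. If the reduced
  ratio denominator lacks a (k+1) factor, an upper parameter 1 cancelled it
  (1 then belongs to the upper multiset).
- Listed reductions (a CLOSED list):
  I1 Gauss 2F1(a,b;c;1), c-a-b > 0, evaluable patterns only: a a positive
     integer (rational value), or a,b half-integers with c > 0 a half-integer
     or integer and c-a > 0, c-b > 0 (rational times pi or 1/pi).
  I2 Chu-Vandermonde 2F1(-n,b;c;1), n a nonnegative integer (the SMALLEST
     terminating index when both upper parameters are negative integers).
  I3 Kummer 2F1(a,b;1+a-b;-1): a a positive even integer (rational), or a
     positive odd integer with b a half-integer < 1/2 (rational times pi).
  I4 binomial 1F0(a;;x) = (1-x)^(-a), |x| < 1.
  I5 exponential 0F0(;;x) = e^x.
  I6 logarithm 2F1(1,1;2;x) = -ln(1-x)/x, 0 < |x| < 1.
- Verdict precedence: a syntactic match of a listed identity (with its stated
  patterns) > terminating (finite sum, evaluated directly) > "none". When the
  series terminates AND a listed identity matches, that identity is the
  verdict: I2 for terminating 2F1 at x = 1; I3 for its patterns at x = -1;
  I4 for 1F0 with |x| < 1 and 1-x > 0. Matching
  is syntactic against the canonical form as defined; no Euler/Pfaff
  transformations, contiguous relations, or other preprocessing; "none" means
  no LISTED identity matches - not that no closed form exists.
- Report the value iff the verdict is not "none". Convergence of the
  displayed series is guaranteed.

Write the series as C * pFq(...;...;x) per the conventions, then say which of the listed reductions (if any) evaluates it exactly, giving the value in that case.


Reduced: x = -8/5, 0F1, upper = {-}, lower = {4/3}, C = 1/2. Verdict: none. A 0F1 with upper {-} fits none of I1-I6 at x = -8/5; the sum runs forever.

Key step: t_0 = 1/2 here, and the two k-th powers (C = 1/2) combine into one argument.
Step ratio: r(k) = (-8/5) * 1 / [(k+4/3) (k+1)] - poly over poly, x = (-8/5) from leading terms; C = 1/2 at k = 0.


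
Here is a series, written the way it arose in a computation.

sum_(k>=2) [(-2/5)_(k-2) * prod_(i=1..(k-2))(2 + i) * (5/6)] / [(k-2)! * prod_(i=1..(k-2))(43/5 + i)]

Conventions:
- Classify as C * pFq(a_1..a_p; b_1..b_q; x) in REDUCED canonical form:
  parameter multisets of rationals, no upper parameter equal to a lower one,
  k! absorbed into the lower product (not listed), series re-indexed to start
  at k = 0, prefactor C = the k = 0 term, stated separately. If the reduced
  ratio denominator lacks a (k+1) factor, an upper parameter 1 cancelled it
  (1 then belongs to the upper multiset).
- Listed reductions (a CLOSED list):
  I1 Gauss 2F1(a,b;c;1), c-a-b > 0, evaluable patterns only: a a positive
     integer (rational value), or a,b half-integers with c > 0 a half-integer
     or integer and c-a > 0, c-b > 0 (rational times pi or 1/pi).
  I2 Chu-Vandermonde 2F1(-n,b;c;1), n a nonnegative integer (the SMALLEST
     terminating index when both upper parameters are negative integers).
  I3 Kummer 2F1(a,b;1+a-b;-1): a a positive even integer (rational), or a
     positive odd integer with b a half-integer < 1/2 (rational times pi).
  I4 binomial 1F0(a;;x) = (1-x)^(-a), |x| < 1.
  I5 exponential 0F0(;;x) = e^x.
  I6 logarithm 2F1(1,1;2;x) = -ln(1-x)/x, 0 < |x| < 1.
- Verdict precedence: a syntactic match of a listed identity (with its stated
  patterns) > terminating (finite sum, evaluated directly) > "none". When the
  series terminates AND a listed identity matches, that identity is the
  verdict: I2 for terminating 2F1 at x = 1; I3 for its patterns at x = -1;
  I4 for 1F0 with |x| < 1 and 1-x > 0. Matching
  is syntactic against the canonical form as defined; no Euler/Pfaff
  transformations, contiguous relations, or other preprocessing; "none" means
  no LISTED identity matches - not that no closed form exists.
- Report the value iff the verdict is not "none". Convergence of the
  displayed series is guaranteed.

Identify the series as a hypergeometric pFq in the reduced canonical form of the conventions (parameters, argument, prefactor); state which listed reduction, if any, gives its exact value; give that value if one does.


x = 1 here; the reduced form reads 2F1, upper {-2/5, 3}, lower {48/5}, C = 5/6. Verdict: the Gauss summation I1 matches (x = 1: the Gamma ratio telescopes since c-a-b = 7 > 0 and a = 3 in Z>0). Hence: 8987/12600.

First insight: with t_0 = 5/6, the lower running product (prefactor 5/6) is a rising factorial.
Term ratio: r(k) = 1 * (k-2/5) (k+3) / [(k+48/5) (k+1)] ; factor over Q: parameters, x = 1, and C = 5/6.


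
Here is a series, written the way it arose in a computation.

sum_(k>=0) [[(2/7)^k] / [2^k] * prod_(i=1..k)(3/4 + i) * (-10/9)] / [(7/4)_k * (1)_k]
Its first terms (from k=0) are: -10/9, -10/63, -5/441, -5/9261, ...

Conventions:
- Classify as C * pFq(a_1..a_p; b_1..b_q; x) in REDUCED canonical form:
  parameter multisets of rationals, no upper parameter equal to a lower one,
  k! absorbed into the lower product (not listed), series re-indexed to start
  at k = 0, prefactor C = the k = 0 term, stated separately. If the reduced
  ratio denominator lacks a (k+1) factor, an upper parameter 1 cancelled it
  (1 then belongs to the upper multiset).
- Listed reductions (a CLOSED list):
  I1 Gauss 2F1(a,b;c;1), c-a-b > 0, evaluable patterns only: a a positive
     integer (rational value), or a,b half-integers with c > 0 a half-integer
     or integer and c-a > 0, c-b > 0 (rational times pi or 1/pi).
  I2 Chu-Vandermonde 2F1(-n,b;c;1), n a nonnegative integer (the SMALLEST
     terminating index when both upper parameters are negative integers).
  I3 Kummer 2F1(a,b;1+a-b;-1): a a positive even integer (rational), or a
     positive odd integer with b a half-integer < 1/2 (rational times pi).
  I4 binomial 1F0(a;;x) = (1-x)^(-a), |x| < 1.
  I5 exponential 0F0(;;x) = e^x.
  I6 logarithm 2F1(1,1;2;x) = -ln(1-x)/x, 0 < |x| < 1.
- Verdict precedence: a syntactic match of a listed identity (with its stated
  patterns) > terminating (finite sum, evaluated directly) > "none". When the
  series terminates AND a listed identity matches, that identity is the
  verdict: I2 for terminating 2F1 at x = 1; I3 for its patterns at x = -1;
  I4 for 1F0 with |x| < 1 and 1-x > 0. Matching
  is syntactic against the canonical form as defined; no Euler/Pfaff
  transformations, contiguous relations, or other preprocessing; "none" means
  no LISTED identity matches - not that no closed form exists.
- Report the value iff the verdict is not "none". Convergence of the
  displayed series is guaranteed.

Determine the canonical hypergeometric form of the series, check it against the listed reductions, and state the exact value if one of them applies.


First insight: x = (1/7) and the parameter 7/4 appears in both the upper and lower lists and cancels.
Adjacent-term ratio: r(k) = (1/7) * 1 / [(k+1)] - rational in k, leading ratio (1/7); with t_0 = -10/9, classification follows.

Classification (C = -10/9): 0F0 with upper {-}, lower {-}, argument x = 1/7. Verdict at x = 1/7: the I5 exponential reduction matches (the 0F0 exponential series at x = 1/7). Exact value: (-10/9) * e^(1/7).


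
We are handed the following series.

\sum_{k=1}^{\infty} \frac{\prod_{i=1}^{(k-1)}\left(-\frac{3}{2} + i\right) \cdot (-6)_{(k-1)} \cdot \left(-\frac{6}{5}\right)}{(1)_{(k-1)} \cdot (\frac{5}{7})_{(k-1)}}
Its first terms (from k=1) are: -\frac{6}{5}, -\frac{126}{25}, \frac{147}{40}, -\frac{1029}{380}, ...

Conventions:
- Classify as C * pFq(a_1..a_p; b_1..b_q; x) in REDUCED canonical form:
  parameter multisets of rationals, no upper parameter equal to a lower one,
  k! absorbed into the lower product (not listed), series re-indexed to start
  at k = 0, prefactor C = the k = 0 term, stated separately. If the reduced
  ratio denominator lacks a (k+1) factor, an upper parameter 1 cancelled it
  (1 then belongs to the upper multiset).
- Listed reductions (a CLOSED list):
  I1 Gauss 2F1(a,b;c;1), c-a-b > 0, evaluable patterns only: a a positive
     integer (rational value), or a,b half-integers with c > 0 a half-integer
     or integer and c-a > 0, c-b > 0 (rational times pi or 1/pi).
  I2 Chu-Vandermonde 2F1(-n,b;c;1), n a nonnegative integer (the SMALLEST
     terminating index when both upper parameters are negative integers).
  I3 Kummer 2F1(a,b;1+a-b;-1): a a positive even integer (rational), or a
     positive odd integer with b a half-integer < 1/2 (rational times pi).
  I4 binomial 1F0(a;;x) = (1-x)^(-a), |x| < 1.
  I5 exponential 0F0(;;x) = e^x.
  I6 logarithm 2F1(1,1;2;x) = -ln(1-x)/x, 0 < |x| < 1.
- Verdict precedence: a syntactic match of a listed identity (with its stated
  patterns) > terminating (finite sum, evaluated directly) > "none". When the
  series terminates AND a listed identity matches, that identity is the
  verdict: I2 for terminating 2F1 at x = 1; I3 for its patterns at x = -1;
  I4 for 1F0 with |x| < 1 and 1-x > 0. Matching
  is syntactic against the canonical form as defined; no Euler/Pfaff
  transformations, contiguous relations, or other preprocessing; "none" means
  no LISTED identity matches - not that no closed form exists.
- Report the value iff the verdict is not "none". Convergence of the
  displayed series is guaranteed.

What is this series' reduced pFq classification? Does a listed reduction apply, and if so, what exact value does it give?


This is -\frac{6}{5} * 2F1(-6, -\frac{1}{2}; \frac{5}{7}; 1) in reduced canonical form. Verdict at x = 1: Chu-Vandermonde (I2) matches (terminating 2F1 at x = 1 with n = 6, b = -1/2, c = \frac{5}{7}). Value: -\frac{592414929}{139110400}.

Structural cue: x = 1 and the running product (C = -6/5) telescopes to a rising factorial.
Ratio: r(k) = 1 * (k-6) (k-\frac{1}{2}) / [(k+\frac{5}{7}) (k+1)] - rational in k. x = 1; t_0 = -\frac{6}{5}; negate the roots.


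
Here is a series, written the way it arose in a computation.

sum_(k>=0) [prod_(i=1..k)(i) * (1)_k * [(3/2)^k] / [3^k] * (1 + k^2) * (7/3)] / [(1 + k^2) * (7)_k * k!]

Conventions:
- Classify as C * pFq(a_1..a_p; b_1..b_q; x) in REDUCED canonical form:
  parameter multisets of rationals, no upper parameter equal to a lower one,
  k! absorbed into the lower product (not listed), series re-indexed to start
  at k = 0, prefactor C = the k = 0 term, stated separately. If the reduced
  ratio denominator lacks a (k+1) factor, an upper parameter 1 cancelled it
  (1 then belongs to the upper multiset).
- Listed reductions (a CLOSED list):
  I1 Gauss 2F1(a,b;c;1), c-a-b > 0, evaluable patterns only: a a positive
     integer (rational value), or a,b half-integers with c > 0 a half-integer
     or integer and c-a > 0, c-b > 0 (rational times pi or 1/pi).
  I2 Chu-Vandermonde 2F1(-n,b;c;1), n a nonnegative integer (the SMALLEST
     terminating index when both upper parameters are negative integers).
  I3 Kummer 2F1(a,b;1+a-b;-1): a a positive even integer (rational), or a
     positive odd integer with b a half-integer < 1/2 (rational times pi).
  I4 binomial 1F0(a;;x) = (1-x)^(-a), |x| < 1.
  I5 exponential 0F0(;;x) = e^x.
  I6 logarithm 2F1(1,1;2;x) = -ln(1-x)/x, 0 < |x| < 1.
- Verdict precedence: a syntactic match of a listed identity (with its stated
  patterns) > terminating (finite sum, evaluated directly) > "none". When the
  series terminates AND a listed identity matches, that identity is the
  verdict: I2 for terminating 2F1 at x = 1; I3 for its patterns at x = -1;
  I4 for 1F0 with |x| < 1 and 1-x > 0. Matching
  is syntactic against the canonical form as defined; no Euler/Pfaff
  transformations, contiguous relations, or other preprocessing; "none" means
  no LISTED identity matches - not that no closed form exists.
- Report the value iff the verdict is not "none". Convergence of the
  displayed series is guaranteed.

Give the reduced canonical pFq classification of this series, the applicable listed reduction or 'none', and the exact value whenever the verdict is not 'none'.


Key step: from the first term 7/3: the running product (C = 7/3, x = 1/2) telescopes to a rising factorial.
Consecutive-term ratio: r(k) = (1/2) * (k+1) (k+1) / [(k+7) (k+1)] - rational in k. x = (1/2); t_0 = 7/3; negate the roots.

With C = 7/3: the canonical form is 2F1(1, 1; 7; 1/2). Verdict: none (x = 1/2): each listed identity misses the multisets {1, 1} ; {7}.


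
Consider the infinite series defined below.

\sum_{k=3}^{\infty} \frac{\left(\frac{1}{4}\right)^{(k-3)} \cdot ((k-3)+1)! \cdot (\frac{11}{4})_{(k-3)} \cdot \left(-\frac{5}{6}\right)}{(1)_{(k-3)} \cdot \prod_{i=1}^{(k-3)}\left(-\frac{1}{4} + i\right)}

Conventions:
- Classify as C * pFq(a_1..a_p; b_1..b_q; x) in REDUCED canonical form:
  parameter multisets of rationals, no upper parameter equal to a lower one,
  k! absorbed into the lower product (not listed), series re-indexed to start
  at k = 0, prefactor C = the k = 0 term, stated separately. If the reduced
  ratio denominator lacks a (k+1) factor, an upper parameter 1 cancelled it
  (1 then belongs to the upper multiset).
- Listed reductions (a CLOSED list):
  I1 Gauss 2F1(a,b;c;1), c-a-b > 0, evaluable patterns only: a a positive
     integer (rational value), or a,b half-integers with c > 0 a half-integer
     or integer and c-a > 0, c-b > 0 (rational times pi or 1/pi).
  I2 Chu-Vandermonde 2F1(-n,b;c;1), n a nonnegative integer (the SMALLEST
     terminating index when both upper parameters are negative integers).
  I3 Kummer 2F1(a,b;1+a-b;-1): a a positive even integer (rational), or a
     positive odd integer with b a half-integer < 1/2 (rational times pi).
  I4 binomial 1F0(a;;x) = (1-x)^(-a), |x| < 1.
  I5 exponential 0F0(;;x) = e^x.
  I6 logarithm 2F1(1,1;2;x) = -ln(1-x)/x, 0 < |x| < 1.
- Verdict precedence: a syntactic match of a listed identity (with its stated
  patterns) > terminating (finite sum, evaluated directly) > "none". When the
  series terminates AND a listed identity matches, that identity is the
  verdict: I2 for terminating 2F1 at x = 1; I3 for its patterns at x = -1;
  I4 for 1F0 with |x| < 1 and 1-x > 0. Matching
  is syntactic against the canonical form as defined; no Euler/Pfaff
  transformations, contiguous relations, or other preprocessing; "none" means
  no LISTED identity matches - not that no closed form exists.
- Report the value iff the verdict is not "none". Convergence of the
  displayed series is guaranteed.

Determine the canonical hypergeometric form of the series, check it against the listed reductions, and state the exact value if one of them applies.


Canonical form: C = -\frac{5}{6} times 2F1 with upper {2, \frac{11}{4}}, lower {\frac{3}{4}}, x = \frac{1}{4}. Verdict: none here - no I1-I6 shape fits x = \frac{1}{4} with lower {\frac{3}{4}}.

Key observation: t_0 = -\frac{5}{6} here, and (1)_k (C = -5/6) is k! itself.
Adjacent-term ratio: r(k) = \frac{1}{4} * (k+2) (k+\frac{11}{4}) / [(k+\frac{3}{4}) (k+1)] - rational in k. x = \frac{1}{4}; t_0 = -\frac{5}{6}; negate the roots.


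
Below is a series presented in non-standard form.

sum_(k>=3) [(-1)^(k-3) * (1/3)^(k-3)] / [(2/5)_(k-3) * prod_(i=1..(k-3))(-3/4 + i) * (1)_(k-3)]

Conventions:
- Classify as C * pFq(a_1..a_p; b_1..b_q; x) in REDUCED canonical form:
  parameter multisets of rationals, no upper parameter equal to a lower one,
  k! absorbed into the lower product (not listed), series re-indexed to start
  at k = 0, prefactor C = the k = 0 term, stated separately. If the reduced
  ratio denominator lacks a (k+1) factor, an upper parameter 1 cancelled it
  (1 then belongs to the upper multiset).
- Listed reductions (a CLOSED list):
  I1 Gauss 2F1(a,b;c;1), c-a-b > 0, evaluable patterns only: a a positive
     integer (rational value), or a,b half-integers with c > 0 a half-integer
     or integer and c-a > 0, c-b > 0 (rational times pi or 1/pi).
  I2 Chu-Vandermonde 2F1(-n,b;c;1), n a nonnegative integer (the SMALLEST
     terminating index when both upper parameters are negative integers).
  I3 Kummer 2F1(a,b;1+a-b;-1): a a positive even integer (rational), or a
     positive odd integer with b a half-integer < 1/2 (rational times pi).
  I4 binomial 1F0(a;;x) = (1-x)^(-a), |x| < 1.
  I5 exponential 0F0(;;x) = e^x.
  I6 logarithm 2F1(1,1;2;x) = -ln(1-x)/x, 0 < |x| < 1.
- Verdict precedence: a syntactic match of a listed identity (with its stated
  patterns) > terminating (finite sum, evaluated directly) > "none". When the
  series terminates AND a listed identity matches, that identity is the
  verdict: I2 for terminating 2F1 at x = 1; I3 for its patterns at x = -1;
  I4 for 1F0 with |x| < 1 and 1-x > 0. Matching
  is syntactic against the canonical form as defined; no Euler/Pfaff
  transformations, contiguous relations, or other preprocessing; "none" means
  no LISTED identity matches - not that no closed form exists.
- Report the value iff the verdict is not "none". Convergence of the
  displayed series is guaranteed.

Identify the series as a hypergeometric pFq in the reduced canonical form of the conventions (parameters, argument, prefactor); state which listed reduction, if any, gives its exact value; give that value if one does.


Canonical form: C = 1 times 0F2 with upper {-}, lower {1/4, 2/5}, x = -1/3. Verdict: none. No listed pattern accepts 0F2(-; 1/4, 2/5; -1/3).

First insight: t_0 being 1, (1)_k (C = 1) is k! itself.
Term ratio: r(k) = (-1/3) * 1 / [(k+1/4) (k+2/5) (k+1)] ; factor over Q: parameters, x = (-1/3), and C = 1.
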